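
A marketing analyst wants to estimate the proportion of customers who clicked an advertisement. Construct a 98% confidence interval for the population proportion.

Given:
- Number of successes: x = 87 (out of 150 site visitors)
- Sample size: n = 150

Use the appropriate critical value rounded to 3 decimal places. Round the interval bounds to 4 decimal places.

Sample proportion: p̂ = 87/150 = 0.580000

Check conditions for normal approximation:
  np̂ = 87 ≥ 10 ✓
  n(1-p̂) = 63 ≥ 10 ✓

The sample is large enough, so use a z-interval (normal approximation) for the proportion.

For 98% confidence, z* = 2.326 (from standard normal table)

Standard error: SE = √(p̂(1-p̂)/n) = √(0.580000×0.420000/150) = 0.04029888

Margin of error: E = z* × SE = 2.326 × 0.04029888 = 0.093735

Z-interval: p̂ ± E = 0.580000 ± 0.093735 = (0.486265, 0.673735)

Rounded to 4 decimal places:

(0.4863, 0.6737)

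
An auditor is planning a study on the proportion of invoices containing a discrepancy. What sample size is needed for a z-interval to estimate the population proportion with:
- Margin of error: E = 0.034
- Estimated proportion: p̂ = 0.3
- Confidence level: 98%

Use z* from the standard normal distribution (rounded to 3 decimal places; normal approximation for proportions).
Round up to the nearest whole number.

Using z* for proportion z-interval (normal approximation).

For 98% confidence, z* = 2.326 (from standard normal table)

Sample size formula for proportion z-interval: n = z*²p̂(1-p̂)/E²

n = 2.326² × 0.3 × 0.7 / 0.034²
  = 5.410276 × 0.21 / 0.001156
  = 982.8356

Round up to the nearest whole number: n = 983

983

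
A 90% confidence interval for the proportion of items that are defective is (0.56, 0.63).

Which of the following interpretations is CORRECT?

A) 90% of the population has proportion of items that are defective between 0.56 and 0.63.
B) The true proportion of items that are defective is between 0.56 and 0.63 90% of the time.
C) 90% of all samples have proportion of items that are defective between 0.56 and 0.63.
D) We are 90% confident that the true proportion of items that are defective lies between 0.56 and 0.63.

A confidence interval represents our confidence in the procedure, not a probability statement about the parameter.

Key concept: If we repeated this sampling process many times and computed a 90% CI each time, about 90% of those intervals would contain the true population parameter.

For this specific interval (0.56, 0.63):
- Midpoint (point estimate): 0.595
- Margin of error: 0.035

The correct interpretation is the one stating confidence that the true parameter lies in the interval — option D.

D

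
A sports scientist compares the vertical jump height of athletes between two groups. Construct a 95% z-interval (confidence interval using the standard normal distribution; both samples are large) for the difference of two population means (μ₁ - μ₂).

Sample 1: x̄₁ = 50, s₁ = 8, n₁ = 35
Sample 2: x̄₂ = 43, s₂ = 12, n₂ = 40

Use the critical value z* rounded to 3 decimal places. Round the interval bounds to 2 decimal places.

Both samples are large (n₁ = 35 ≥ 30, n₂ = 40 ≥ 30), so a z-interval for the difference of means applies.

Point estimate: x̄₁ - x̄₂ = 50 - 43 = 7

Standard error: SE = √(s₁²/n₁ + s₂²/n₂)
= √(8²/35 + 12²/40)
= √(1.828571 + 3.600000)
= 2.329929

For 95% confidence, z* = 1.96 (from standard normal table)
Margin of error: E = z* × SE = 1.96 × 2.329929 = 4.5667

Z-interval: (x̄₁ - x̄₂) ± E = 7 ± 4.5667 = (2.4333, 11.5667)

Rounded to 2 decimal places:

(2.43, 11.57)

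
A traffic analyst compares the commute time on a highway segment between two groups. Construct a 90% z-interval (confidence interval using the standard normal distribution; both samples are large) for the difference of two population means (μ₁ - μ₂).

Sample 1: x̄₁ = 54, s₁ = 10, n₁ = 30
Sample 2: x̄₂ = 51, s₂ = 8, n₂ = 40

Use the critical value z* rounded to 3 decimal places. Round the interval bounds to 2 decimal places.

Both samples are large (n₁ = 30 ≥ 30, n₂ = 40 ≥ 30), so a z-interval for the difference of means applies.

Point estimate: x̄₁ - x̄₂ = 54 - 51 = 3

Standard error: SE = √(s₁²/n₁ + s₂²/n₂)
= √(10²/30 + 8²/40)
= √(3.333333 + 1.600000)
= 2.221111

For 90% confidence, z* = 1.645 (from standard normal table)
Margin of error: E = z* × SE = 1.645 × 2.221111 = 3.6537

Z-interval: (x̄₁ - x̄₂) ± E = 3 ± 3.6537 = (-0.6537, 6.6537)

Rounded to 2 decimal places:

(-0.65, 6.65)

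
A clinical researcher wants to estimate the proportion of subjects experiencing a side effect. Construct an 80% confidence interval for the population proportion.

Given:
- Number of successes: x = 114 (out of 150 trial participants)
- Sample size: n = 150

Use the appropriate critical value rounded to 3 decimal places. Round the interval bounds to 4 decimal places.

Sample proportion: p̂ = 114/150 = 0.760000

Check conditions for normal approximation:
  np̂ = 114 ≥ 10 ✓
  n(1-p̂) = 36 ≥ 10 ✓

The sample is large enough, so use a z-interval (normal approximation) for the proportion.

For 80% confidence, z* = 1.282 (from standard normal table)

Standard error: SE = √(p̂(1-p̂)/n) = √(0.760000×0.240000/150) = 0.03487119

Margin of error: E = z* × SE = 1.282 × 0.03487119 = 0.044705

Z-interval: p̂ ± E = 0.760000 ± 0.044705 = (0.715295, 0.804705)

Rounded to 4 decimal places:

(0.7153, 0.8047)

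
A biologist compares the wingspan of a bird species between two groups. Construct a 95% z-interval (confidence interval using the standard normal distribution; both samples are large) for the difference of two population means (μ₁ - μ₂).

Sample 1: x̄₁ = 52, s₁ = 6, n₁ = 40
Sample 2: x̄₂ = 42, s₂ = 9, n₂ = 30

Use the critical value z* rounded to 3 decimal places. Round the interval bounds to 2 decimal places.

Both samples are large (n₁ = 40 ≥ 30, n₂ = 30 ≥ 30), so a z-interval for the difference of means applies.

Point estimate: x̄₁ - x̄₂ = 52 - 42 = 10

Standard error: SE = √(s₁²/n₁ + s₂²/n₂)
= √(6²/40 + 9²/30)
= √(0.900000 + 2.700000)
= 1.897367

For 95% confidence, z* = 1.96 (from standard normal table)
Margin of error: E = z* × SE = 1.96 × 1.897367 = 3.7188

Z-interval: (x̄₁ - x̄₂) ± E = 10 ± 3.7188 = (6.2812, 13.7188)

Rounded to 2 decimal places:

(6.28, 13.72)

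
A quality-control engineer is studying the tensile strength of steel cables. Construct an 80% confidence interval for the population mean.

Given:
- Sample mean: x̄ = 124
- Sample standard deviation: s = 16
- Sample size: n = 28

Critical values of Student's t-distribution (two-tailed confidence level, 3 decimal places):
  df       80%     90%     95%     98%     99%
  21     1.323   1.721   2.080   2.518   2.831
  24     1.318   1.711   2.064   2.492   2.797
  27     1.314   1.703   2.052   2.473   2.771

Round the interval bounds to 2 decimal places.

The population standard deviation σ is unknown (only the sample standard deviation s is given), so use a t-interval with df = n - 1 = 28 - 1 = 27.

For 80% confidence with df = 27, t* = 1.314 (from t-table)

Standard error: SE = s/√n = 16/√28 = 3.023716

Margin of error: E = t* × SE = 1.314 × 3.023716 = 3.9732

T-interval: x̄ ± E = 124 ± 3.9732 = (120.0268, 127.9732)

Rounded to 2 decimal places:

(120.03, 127.97)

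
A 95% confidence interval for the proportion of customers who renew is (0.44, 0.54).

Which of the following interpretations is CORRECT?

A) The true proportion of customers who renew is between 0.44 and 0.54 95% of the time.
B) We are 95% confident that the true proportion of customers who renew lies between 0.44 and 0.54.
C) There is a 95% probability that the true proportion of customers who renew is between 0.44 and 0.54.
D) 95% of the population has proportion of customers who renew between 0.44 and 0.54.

A confidence interval represents our confidence in the procedure, not a probability statement about the parameter.

Key concept: If we repeated this sampling process many times and computed a 95% CI each time, about 95% of those intervals would contain the true population parameter.

For this specific interval (0.44, 0.54):
- Midpoint (point estimate): 0.49
- Margin of error: 0.05

The correct interpretation is the one stating confidence that the true parameter lies in the interval — option B.

B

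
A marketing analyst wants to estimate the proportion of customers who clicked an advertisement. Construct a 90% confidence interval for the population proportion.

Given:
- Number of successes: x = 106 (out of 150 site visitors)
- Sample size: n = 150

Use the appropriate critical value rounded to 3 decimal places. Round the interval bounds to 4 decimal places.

Sample proportion: p̂ = 106/150 = 0.706667

Check conditions for normal approximation:
  np̂ = 106 ≥ 10 ✓
  n(1-p̂) = 44 ≥ 10 ✓

The sample is large enough, so use a z-interval (normal approximation) for the proportion.

For 90% confidence, z* = 1.645 (from standard normal table)

Standard error: SE = √(p̂(1-p̂)/n) = √(0.706667×0.293333/150) = 0.03717426

Margin of error: E = z* × SE = 1.645 × 0.03717426 = 0.061152

Z-interval: p̂ ± E = 0.706667 ± 0.061152 = (0.645515, 0.767818)

Rounded to 4 decimal places:

(0.6455, 0.7678)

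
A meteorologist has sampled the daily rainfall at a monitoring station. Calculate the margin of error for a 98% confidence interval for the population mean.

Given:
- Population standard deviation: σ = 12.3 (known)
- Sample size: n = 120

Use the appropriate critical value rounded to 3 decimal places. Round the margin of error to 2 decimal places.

The population standard deviation σ is known, so use the z-interval margin of error formula.

For 98% confidence, z* = 2.326 (from standard normal table)

Margin of error formula for z-interval: E = z* × σ/√n

E = 2.326 × 12.3/√120
  = 2.326 × 1.122831
  = 2.6117

Rounded to 2 decimal places:

2.61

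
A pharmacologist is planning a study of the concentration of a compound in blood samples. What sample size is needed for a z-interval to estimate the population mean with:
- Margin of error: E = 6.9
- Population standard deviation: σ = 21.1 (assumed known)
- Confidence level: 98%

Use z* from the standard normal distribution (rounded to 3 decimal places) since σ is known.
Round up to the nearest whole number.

Using z* since population σ is known (z-interval formula).

For 98% confidence, z* = 2.326 (from standard normal table)

Sample size formula for z-interval: n = (z*σ/E)²

n = (2.326 × 21.1 / 6.9)²
  = (7.112841)²
  = 50.5925

Round up to the nearest whole number: n = 51

51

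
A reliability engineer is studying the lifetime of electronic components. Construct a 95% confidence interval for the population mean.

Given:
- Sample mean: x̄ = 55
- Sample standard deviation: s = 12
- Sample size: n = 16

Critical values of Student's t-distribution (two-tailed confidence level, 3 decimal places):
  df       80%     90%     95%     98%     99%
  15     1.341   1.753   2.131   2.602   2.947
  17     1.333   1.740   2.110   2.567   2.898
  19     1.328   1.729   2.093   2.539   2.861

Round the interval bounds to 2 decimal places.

The population standard deviation σ is unknown (only the sample standard deviation s is given), so use a t-interval with df = n - 1 = 16 - 1 = 15.

For 95% confidence with df = 15, t* = 2.131 (from t-table)

Standard error: SE = s/√n = 12/√16 = 3.000000

Margin of error: E = t* × SE = 2.131 × 3.000000 = 6.3930

T-interval: x̄ ± E = 55 ± 6.3930 = (48.6070, 61.3930)

Rounded to 2 decimal places:

(48.61, 61.39)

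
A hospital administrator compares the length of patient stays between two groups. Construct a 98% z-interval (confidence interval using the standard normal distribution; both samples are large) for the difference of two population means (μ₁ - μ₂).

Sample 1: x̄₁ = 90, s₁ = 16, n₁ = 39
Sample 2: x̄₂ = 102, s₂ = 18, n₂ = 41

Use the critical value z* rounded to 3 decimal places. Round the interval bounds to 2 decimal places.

Both samples are large (n₁ = 39 ≥ 30, n₂ = 41 ≥ 30), so a z-interval for the difference of means applies.

Point estimate: x̄₁ - x̄₂ = 90 - 102 = -12

Standard error: SE = √(s₁²/n₁ + s₂²/n₂)
= √(16²/39 + 18²/41)
= √(6.564103 + 7.902439)
= 3.803491

For 98% confidence, z* = 2.326 (from standard normal table)
Margin of error: E = z* × SE = 2.326 × 3.803491 = 8.8469

Z-interval: (x̄₁ - x̄₂) ± E = -12 ± 8.8469 = (-20.8469, -3.1531)

Rounded to 2 decimal places:

(-20.85, -3.15)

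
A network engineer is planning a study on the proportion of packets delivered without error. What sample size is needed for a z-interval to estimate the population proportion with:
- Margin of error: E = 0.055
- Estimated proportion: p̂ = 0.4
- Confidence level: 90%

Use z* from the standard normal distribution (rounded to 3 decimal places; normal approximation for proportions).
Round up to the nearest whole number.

Using z* for proportion z-interval (normal approximation).

For 90% confidence, z* = 1.645 (from standard normal table)

Sample size formula for proportion z-interval: n = z*²p̂(1-p̂)/E²

n = 1.645² × 0.4 × 0.6 / 0.055²
  = 2.706025 × 0.24 / 0.003025
  = 214.6929

Round up to the nearest whole number: n = 215

215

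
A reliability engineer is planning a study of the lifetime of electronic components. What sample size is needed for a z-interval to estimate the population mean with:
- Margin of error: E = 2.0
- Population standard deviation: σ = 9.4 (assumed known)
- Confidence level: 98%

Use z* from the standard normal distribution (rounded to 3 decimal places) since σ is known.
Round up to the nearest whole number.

Using z* since population σ is known (z-interval formula).

For 98% confidence, z* = 2.326 (from standard normal table)

Sample size formula for z-interval: n = (z*σ/E)²

n = (2.326 × 9.4 / 2.0)²
  = (10.932200)²
  = 119.5130

Round up to the nearest whole number: n = 120

120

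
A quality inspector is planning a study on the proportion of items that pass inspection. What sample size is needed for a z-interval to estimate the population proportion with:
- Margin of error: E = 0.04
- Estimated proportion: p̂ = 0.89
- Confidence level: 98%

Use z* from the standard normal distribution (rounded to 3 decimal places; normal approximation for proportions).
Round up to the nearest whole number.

Using z* for proportion z-interval (normal approximation).

For 98% confidence, z* = 2.326 (from standard normal table)

Sample size formula for proportion z-interval: n = z*²p̂(1-p̂)/E²

n = 2.326² × 0.89 × 0.11 / 0.04²
  = 5.410276 × 0.0979 / 0.0016
  = 331.0413

Round up to the nearest whole number: n = 332

332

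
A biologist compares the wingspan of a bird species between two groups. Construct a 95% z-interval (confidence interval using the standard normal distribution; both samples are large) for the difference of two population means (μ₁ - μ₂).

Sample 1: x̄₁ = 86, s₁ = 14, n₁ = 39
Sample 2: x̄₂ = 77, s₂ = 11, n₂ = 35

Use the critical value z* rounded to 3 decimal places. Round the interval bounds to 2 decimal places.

Both samples are large (n₁ = 39 ≥ 30, n₂ = 35 ≥ 30), so a z-interval for the difference of means applies.

Point estimate: x̄₁ - x̄₂ = 86 - 77 = 9

Standard error: SE = √(s₁²/n₁ + s₂²/n₂)
= √(14²/39 + 11²/35)
= √(5.025641 + 3.457143)
= 2.912522

For 95% confidence, z* = 1.96 (from standard normal table)
Margin of error: E = z* × SE = 1.96 × 2.912522 = 5.7085

Z-interval: (x̄₁ - x̄₂) ± E = 9 ± 5.7085 = (3.2915, 14.7085)

Rounded to 2 decimal places:

(3.29, 14.71)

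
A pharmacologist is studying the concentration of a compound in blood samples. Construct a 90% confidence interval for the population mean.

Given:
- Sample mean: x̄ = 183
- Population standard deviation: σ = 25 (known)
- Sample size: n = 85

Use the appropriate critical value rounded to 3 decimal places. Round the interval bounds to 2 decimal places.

The population standard deviation σ is known, so use a z-interval (standard normal critical value).

For 90% confidence, z* = 1.645 (from standard normal table)

Standard error: SE = σ/√n = 25/√85 = 2.711631

Margin of error: E = z* × SE = 1.645 × 2.711631 = 4.4606

Z-interval: x̄ ± E = 183 ± 4.4606 = (178.5394, 187.4606)

Rounded to 2 decimal places:

(178.54, 187.46)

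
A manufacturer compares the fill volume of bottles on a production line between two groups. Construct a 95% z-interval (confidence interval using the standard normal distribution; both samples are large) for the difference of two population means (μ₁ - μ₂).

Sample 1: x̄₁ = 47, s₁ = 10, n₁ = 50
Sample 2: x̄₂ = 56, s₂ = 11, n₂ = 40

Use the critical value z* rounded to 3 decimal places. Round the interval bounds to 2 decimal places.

Both samples are large (n₁ = 50 ≥ 30, n₂ = 40 ≥ 30), so a z-interval for the difference of means applies.

Point estimate: x̄₁ - x̄₂ = 47 - 56 = -9

Standard error: SE = √(s₁²/n₁ + s₂²/n₂)
= √(10²/50 + 11²/40)
= √(2.000000 + 3.025000)
= 2.241651

For 95% confidence, z* = 1.96 (from standard normal table)
Margin of error: E = z* × SE = 1.96 × 2.241651 = 4.3936

Z-interval: (x̄₁ - x̄₂) ± E = -9 ± 4.3936 = (-13.3936, -4.6064)

Rounded to 2 decimal places:

(-13.39, -4.61)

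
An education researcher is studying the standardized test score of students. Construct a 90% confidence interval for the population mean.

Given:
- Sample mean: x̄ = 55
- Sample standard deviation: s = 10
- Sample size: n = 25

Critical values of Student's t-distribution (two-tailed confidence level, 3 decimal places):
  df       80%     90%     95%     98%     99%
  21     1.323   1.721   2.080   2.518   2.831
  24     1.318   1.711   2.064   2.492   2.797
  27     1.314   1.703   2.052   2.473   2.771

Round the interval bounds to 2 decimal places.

The population standard deviation σ is unknown (only the sample standard deviation s is given), so use a t-interval with df = n - 1 = 25 - 1 = 24.

For 90% confidence with df = 24, t* = 1.711 (from t-table)

Standard error: SE = s/√n = 10/√25 = 2.000000

Margin of error: E = t* × SE = 1.711 × 2.000000 = 3.4220

T-interval: x̄ ± E = 55 ± 3.4220 = (51.5780, 58.4220)

Rounded to 2 decimal places:

(51.58, 58.42)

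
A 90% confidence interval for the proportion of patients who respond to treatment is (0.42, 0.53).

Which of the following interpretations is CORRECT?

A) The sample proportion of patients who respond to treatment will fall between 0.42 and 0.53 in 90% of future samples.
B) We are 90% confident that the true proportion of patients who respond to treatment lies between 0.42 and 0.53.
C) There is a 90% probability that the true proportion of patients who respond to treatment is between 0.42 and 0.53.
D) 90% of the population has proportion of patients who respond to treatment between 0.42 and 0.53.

A confidence interval represents our confidence in the procedure, not a probability statement about the parameter.

Key concept: If we repeated this sampling process many times and computed a 90% CI each time, about 90% of those intervals would contain the true population parameter.

For this specific interval (0.42, 0.53):
- Midpoint (point estimate): 0.475
- Margin of error: 0.055

The correct interpretation is the one stating confidence that the true parameter lies in the interval — option B.

B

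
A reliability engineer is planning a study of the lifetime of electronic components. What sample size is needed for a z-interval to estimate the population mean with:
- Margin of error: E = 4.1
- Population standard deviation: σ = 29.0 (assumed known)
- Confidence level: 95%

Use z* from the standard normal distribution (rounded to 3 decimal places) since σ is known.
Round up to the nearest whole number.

Using z* since population σ is known (z-interval formula).

For 95% confidence, z* = 1.96 (from standard normal table)

Sample size formula for z-interval: n = (z*σ/E)²

n = (1.96 × 29.0 / 4.1)²
  = (13.863415)²
  = 192.1943

Round up to the nearest whole number: n = 193

193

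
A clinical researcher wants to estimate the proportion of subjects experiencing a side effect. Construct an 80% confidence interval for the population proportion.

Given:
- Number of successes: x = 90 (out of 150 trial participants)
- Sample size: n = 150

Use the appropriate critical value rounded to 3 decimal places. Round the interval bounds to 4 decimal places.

Sample proportion: p̂ = 90/150 = 0.600000

Check conditions for normal approximation:
  np̂ = 90 ≥ 10 ✓
  n(1-p̂) = 60 ≥ 10 ✓

The sample is large enough, so use a z-interval (normal approximation) for the proportion.

For 80% confidence, z* = 1.282 (from standard normal table)

Standard error: SE = √(p̂(1-p̂)/n) = √(0.600000×0.400000/150) = 0.04000000

Margin of error: E = z* × SE = 1.282 × 0.04000000 = 0.051280

Z-interval: p̂ ± E = 0.600000 ± 0.051280 = (0.548720, 0.651280)

Rounded to 4 decimal places:

(0.5487, 0.6513)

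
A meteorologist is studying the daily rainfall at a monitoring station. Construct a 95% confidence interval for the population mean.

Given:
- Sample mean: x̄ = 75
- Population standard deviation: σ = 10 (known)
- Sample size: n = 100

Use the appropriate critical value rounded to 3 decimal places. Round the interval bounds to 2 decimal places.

The population standard deviation σ is known, so use a z-interval (standard normal critical value).

For 95% confidence, z* = 1.96 (from standard normal table)

Standard error: SE = σ/√n = 10/√100 = 1.000000

Margin of error: E = z* × SE = 1.96 × 1.000000 = 1.9600

Z-interval: x̄ ± E = 75 ± 1.9600 = (73.0400, 76.9600)

Rounded to 2 decimal places:

(73.04, 76.96)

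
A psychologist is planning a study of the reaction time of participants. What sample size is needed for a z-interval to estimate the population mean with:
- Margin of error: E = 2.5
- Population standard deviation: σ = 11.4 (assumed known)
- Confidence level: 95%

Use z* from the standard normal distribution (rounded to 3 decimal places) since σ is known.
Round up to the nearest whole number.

Using z* since population σ is known (z-interval formula).

For 95% confidence, z* = 1.96 (from standard normal table)

Sample size formula for z-interval: n = (z*σ/E)²

n = (1.96 × 11.4 / 2.5)²
  = (8.937600)²
  = 79.8807

Round up to the nearest whole number: n = 80

80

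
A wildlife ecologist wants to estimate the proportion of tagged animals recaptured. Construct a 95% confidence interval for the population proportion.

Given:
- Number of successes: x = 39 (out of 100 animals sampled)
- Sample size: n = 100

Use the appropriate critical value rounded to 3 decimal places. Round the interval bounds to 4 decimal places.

Sample proportion: p̂ = 39/100 = 0.390000

Check conditions for normal approximation:
  np̂ = 39 ≥ 10 ✓
  n(1-p̂) = 61 ≥ 10 ✓

The sample is large enough, so use a z-interval (normal approximation) for the proportion.

For 95% confidence, z* = 1.96 (from standard normal table)

Standard error: SE = √(p̂(1-p̂)/n) = √(0.390000×0.610000/100) = 0.04877499

Margin of error: E = z* × SE = 1.96 × 0.04877499 = 0.095599

Z-interval: p̂ ± E = 0.390000 ± 0.095599 = (0.294401, 0.485599)

Rounded to 4 decimal places:

(0.2944, 0.4856)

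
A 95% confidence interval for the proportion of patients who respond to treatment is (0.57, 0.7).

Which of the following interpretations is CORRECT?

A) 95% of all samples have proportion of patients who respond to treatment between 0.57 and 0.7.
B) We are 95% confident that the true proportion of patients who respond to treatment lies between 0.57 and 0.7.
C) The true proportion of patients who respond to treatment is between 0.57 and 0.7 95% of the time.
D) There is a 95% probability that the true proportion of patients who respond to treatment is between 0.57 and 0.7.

A confidence interval represents our confidence in the procedure, not a probability statement about the parameter.

Key concept: If we repeated this sampling process many times and computed a 95% CI each time, about 95% of those intervals would contain the true population parameter.

For this specific interval (0.57, 0.7):
- Midpoint (point estimate): 0.635
- Margin of error: 0.065

The correct interpretation is the one stating confidence that the true parameter lies in the interval — option B.

B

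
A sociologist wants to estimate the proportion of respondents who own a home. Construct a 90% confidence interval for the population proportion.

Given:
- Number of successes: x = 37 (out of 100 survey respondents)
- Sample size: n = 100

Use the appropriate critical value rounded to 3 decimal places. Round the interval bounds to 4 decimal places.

Sample proportion: p̂ = 37/100 = 0.370000

Check conditions for normal approximation:
  np̂ = 37 ≥ 10 ✓
  n(1-p̂) = 63 ≥ 10 ✓

The sample is large enough, so use a z-interval (normal approximation) for the proportion.

For 90% confidence, z* = 1.645 (from standard normal table)

Standard error: SE = √(p̂(1-p̂)/n) = √(0.370000×0.630000/100) = 0.04828043

Margin of error: E = z* × SE = 1.645 × 0.04828043 = 0.079421

Z-interval: p̂ ± E = 0.370000 ± 0.079421 = (0.290579, 0.449421)

Rounded to 4 decimal places:

(0.2906, 0.4494)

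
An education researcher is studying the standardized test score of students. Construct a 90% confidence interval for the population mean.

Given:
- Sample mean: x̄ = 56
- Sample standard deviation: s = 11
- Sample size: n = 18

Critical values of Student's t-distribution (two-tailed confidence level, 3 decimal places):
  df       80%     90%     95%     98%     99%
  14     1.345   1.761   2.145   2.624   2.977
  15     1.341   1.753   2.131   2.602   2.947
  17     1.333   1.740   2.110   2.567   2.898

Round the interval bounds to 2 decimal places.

The population standard deviation σ is unknown (only the sample standard deviation s is given), so use a t-interval with df = n - 1 = 18 - 1 = 17.

For 90% confidence with df = 17, t* = 1.740 (from t-table)

Standard error: SE = s/√n = 11/√18 = 2.592725

Margin of error: E = t* × SE = 1.740 × 2.592725 = 4.5113

T-interval: x̄ ± E = 56 ± 4.5113 = (51.4887, 60.5113)

Rounded to 2 decimal places:

(51.49, 60.51)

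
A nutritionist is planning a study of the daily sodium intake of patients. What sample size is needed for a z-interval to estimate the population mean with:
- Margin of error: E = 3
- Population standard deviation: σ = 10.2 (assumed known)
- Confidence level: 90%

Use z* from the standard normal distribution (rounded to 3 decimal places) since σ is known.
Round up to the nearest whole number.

Using z* since population σ is known (z-interval formula).

For 90% confidence, z* = 1.645 (from standard normal table)

Sample size formula for z-interval: n = (z*σ/E)²

n = (1.645 × 10.2 / 3)²
  = (5.593000)²
  = 31.2816

Round up to the nearest whole number: n = 32

32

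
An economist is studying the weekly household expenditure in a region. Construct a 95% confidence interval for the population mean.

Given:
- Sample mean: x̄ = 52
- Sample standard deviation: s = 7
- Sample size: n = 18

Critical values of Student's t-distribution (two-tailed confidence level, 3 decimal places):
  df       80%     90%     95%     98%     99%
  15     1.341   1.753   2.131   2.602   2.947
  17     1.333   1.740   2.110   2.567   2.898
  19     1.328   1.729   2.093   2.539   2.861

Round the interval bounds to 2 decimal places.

The population standard deviation σ is unknown (only the sample standard deviation s is given), so use a t-interval with df = n - 1 = 18 - 1 = 17.

For 95% confidence with df = 17, t* = 2.110 (from t-table)

Standard error: SE = s/√n = 7/√18 = 1.649916

Margin of error: E = t* × SE = 2.110 × 1.649916 = 3.4813

T-interval: x̄ ± E = 52 ± 3.4813 = (48.5187, 55.4813)

Rounded to 2 decimal places:

(48.52, 55.48)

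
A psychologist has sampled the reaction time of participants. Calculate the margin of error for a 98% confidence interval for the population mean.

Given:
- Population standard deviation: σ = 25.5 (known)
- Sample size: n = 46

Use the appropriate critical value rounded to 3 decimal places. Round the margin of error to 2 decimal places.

The population standard deviation σ is known, so use the z-interval margin of error formula.

For 98% confidence, z* = 2.326 (from standard normal table)

Margin of error formula for z-interval: E = z* × σ/√n

E = 2.326 × 25.5/√46
  = 2.326 × 3.759770
  = 8.7452

Rounded to 2 decimal places:

8.75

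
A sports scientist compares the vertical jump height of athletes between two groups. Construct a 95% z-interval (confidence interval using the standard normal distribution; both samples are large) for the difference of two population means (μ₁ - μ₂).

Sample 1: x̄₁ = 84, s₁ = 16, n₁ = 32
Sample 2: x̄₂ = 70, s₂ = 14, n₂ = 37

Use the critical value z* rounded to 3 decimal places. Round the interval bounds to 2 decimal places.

Both samples are large (n₁ = 32 ≥ 30, n₂ = 37 ≥ 30), so a z-interval for the difference of means applies.

Point estimate: x̄₁ - x̄₂ = 84 - 70 = 14

Standard error: SE = √(s₁²/n₁ + s₂²/n₂)
= √(16²/32 + 14²/37)
= √(8.000000 + 5.297297)
= 3.646546

For 95% confidence, z* = 1.96 (from standard normal table)
Margin of error: E = z* × SE = 1.96 × 3.646546 = 7.1472

Z-interval: (x̄₁ - x̄₂) ± E = 14 ± 7.1472 = (6.8528, 21.1472)

Rounded to 2 decimal places:

(6.85, 21.15)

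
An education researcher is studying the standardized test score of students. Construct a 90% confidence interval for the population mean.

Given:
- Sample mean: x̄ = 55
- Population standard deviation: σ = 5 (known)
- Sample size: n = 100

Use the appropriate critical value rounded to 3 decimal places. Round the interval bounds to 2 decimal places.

The population standard deviation σ is known, so use a z-interval (standard normal critical value).

For 90% confidence, z* = 1.645 (from standard normal table)

Standard error: SE = σ/√n = 5/√100 = 0.500000

Margin of error: E = z* × SE = 1.645 × 0.500000 = 0.8225

Z-interval: x̄ ± E = 55 ± 0.8225 = (54.1775, 55.8225)

Rounded to 2 decimal places:

(54.18, 55.82)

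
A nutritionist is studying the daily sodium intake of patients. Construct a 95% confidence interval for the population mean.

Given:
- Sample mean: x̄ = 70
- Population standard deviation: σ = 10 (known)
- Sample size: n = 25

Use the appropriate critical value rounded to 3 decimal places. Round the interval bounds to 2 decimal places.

The population standard deviation σ is known, so use a z-interval (standard normal critical value).

For 95% confidence, z* = 1.96 (from standard normal table)

Standard error: SE = σ/√n = 10/√25 = 2.000000

Margin of error: E = z* × SE = 1.96 × 2.000000 = 3.9200

Z-interval: x̄ ± E = 70 ± 3.9200 = (66.0800, 73.9200)

Rounded to 2 decimal places:

(66.08, 73.92)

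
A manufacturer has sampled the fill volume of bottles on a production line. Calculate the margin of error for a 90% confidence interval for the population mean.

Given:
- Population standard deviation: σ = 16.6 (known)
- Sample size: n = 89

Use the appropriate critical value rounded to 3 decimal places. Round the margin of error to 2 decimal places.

The population standard deviation σ is known, so use the z-interval margin of error formula.

For 90% confidence, z* = 1.645 (from standard normal table)

Margin of error formula for z-interval: E = z* × σ/√n

E = 1.645 × 16.6/√89
  = 1.645 × 1.759596
  = 2.8945

Rounded to 2 decimal places:

2.89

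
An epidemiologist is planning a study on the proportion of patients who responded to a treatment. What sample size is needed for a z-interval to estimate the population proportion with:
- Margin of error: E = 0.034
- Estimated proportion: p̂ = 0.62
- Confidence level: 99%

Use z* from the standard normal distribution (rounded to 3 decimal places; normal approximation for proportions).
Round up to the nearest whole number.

Using z* for proportion z-interval (normal approximation).

For 99% confidence, z* = 2.576 (from standard normal table)

Sample size formula for proportion z-interval: n = z*²p̂(1-p̂)/E²

n = 2.576² × 0.62 × 0.38 / 0.034²
  = 6.635776 × 0.2356 / 0.001156
  = 1352.4125

Round up to the nearest whole number: n = 1353

1353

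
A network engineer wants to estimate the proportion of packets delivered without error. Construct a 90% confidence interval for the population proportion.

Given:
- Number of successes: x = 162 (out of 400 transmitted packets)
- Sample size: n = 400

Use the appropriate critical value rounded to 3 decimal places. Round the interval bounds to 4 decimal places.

Sample proportion: p̂ = 162/400 = 0.405000

Check conditions for normal approximation:
  np̂ = 162 ≥ 10 ✓
  n(1-p̂) = 238 ≥ 10 ✓

The sample is large enough, so use a z-interval (normal approximation) for the proportion.

For 90% confidence, z* = 1.645 (from standard normal table)

Standard error: SE = √(p̂(1-p̂)/n) = √(0.405000×0.595000/400) = 0.02454460

Margin of error: E = z* × SE = 1.645 × 0.02454460 = 0.040376

Z-interval: p̂ ± E = 0.405000 ± 0.040376 = (0.364624, 0.445376)

Rounded to 4 decimal places:

(0.3646, 0.4454)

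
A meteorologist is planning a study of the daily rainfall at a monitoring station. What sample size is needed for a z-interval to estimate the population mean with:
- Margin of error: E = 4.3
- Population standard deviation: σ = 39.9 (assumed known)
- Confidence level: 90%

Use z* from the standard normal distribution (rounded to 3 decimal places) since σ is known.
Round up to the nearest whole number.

Using z* since population σ is known (z-interval formula).

For 90% confidence, z* = 1.645 (from standard normal table)

Sample size formula for z-interval: n = (z*σ/E)²

n = (1.645 × 39.9 / 4.3)²
  = (15.264070)²
  = 232.9918

Round up to the nearest whole number: n = 233

233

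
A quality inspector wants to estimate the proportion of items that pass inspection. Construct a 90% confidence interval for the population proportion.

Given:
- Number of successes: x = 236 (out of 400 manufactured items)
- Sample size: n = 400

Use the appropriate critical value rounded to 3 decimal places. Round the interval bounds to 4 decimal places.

Sample proportion: p̂ = 236/400 = 0.590000

Check conditions for normal approximation:
  np̂ = 236 ≥ 10 ✓
  n(1-p̂) = 164 ≥ 10 ✓

The sample is large enough, so use a z-interval (normal approximation) for the proportion.

For 90% confidence, z* = 1.645 (from standard normal table)

Standard error: SE = √(p̂(1-p̂)/n) = √(0.590000×0.410000/400) = 0.02459167

Margin of error: E = z* × SE = 1.645 × 0.02459167 = 0.040453

Z-interval: p̂ ± E = 0.590000 ± 0.040453 = (0.549547, 0.630453)

Rounded to 4 decimal places:

(0.5495, 0.6305)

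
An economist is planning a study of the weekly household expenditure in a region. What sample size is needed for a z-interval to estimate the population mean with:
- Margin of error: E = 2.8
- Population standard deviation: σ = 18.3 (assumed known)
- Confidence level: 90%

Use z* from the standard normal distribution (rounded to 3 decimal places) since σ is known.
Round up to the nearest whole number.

Using z* since population σ is known (z-interval formula).

For 90% confidence, z* = 1.645 (from standard normal table)

Sample size formula for z-interval: n = (z*σ/E)²

n = (1.645 × 18.3 / 2.8)²
  = (10.751250)²
  = 115.5894

Round up to the nearest whole number: n = 116

116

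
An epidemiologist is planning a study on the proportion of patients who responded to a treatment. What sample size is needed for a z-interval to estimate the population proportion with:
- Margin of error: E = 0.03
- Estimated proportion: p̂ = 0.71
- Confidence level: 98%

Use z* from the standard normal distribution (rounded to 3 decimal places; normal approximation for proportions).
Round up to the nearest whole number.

Using z* for proportion z-interval (normal approximation).

For 98% confidence, z* = 2.326 (from standard normal table)

Sample size formula for proportion z-interval: n = z*²p̂(1-p̂)/E²

n = 2.326² × 0.71 × 0.29 / 0.03²
  = 5.410276 × 0.2059 / 0.0009
  = 1237.7509

Round up to the nearest whole number: n = 1238

1238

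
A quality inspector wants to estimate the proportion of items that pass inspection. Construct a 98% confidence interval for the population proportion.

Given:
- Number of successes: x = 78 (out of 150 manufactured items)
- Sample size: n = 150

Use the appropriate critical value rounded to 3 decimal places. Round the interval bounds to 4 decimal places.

Sample proportion: p̂ = 78/150 = 0.520000

Check conditions for normal approximation:
  np̂ = 78 ≥ 10 ✓
  n(1-p̂) = 72 ≥ 10 ✓

The sample is large enough, so use a z-interval (normal approximation) for the proportion.

For 98% confidence, z* = 2.326 (from standard normal table)

Standard error: SE = √(p̂(1-p̂)/n) = √(0.520000×0.480000/150) = 0.04079216

Margin of error: E = z* × SE = 2.326 × 0.04079216 = 0.094883

Z-interval: p̂ ± E = 0.520000 ± 0.094883 = (0.425117, 0.614883)

Rounded to 4 decimal places:

(0.4251, 0.6149)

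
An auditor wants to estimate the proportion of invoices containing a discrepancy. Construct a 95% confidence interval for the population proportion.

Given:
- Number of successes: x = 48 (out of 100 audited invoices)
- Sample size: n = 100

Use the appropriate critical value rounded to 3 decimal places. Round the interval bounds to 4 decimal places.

Sample proportion: p̂ = 48/100 = 0.480000

Check conditions for normal approximation:
  np̂ = 48 ≥ 10 ✓
  n(1-p̂) = 52 ≥ 10 ✓

The sample is large enough, so use a z-interval (normal approximation) for the proportion.

For 95% confidence, z* = 1.96 (from standard normal table)

Standard error: SE = √(p̂(1-p̂)/n) = √(0.480000×0.520000/100) = 0.04995998

Margin of error: E = z* × SE = 1.96 × 0.04995998 = 0.097922

Z-interval: p̂ ± E = 0.480000 ± 0.097922 = (0.382078, 0.577922)

Rounded to 4 decimal places:

(0.3821, 0.5779)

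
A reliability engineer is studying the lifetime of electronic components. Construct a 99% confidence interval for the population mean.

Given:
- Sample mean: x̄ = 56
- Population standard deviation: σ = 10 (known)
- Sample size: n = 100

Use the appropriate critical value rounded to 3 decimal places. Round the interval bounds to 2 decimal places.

The population standard deviation σ is known, so use a z-interval (standard normal critical value).

For 99% confidence, z* = 2.576 (from standard normal table)

Standard error: SE = σ/√n = 10/√100 = 1.000000

Margin of error: E = z* × SE = 2.576 × 1.000000 = 2.5760

Z-interval: x̄ ± E = 56 ± 2.5760 = (53.4240, 58.5760)

Rounded to 2 decimal places:

(53.42, 58.58)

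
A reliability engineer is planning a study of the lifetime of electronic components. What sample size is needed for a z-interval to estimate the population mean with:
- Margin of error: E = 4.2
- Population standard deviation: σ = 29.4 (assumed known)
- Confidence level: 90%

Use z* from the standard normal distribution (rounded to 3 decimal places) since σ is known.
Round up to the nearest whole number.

Using z* since population σ is known (z-interval formula).

For 90% confidence, z* = 1.645 (from standard normal table)

Sample size formula for z-interval: n = (z*σ/E)²

n = (1.645 × 29.4 / 4.2)²
  = (11.515000)²
  = 132.5952

Round up to the nearest whole number: n = 133

133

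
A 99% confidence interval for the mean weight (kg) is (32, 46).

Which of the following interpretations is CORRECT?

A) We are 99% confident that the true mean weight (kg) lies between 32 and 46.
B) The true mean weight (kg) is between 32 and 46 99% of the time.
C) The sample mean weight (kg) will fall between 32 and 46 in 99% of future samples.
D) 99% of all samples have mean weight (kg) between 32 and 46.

A confidence interval represents our confidence in the procedure, not a probability statement about the parameter.

Key concept: If we repeated this sampling process many times and computed a 99% CI each time, about 99% of those intervals would contain the true population parameter.

For this specific interval (32, 46):
- Midpoint (point estimate): 39
- Margin of error: 7

The correct interpretation is the one stating confidence that the true parameter lies in the interval — option A.

A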